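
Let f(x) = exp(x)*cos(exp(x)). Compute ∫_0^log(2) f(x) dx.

Let u = exp(x), so du = exp(x) dx. When x = 0, u = 1; when x = log(2), u = 2.
The integral becomes ∫ cos(u) du from 1 to 2, with antiderivative sin(u).
Back in x: F(x) = sin(exp(x)).
Then F(log(2)) - F(0) = (sin(2)) - (sin(1)) = -sin(1) + sin(2).

-sin(1) + sin(2)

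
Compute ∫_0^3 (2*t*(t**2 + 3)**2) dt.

Let u = t**2 + 3, so du = 2*t dt. When t = 0, u = 3; when t = 3, u = 12.
The integral becomes ∫ u**2 du from 3 to 12, with antiderivative u**3/3.
Back in t: F(t) = (t**2 + 3)**3/3.
Then F(3) - F(0) = (576) - (9) = 567.

567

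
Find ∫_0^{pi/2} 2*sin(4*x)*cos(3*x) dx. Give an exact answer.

8/7

Use the identity sin(4*x)cos(3*x) = [sin(7*x) + sin(x)]/2.
An antiderivative is F(x) = -cos(x) - cos(7*x)/7.
Then F(pi/2) - F(0) = (0) - (-8/7) = 8/7.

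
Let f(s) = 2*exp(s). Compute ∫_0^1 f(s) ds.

-2 + 2*E

An antiderivative is F(s) = 2*exp(s).
Then F(1) - F(0) = (2*E) - (2) = -2 + 2*E.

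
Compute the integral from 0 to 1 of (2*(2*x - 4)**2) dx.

56/3

Let u = 2*x - 4, so du = 2 dx. When x = 0, u = -4; when x = 1, u = -2.
The integral becomes ∫ u**2 du from -4 to -2, with antiderivative u**3/3.
Back in x: F(x) = (2*x - 4)**3/3.
Then F(1) - F(0) = (-8/3) - (-64/3) = 56/3.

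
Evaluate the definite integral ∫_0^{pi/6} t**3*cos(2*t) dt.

Integrate by parts 3 times (u = t^3, dv = cos(2*t) dt).
An antiderivative is F(t) = t**3*sin(2*t)/2 + 3*t**2*cos(2*t)/4 - 3*t*sin(2*t)/4 - 3*cos(2*t)/8.
Then F(pi/6) - F(0) = (-sqrt(3)*pi/16 - 3/16 + sqrt(3)*pi**3/864 + pi**2/96) - (-3/8) = -sqrt(3)*pi/16 + sqrt(3)*pi**3/864 + pi**2/96 + 3/16.

-sqrt(3)*pi/16 + sqrt(3)*pi**3/864 + pi**2/96 + 3/16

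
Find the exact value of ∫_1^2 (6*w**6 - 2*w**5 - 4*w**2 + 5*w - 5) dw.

By the power rule, an antiderivative is F(w) = 6*w**7/7 - w**6/3 - 4*w**3/3 + 5*w**2/2 - 5*w.
Then F(2) - F(1) = (544/7) - (-139/42) = 3403/42.

3403/42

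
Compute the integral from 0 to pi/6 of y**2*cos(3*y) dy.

Integrate by parts twice (u = y^2, dv = cos(3*y) dy).
An antiderivative is F(y) = y**2*sin(3*y)/3 + 2*y*cos(3*y)/9 - 2*sin(3*y)/27.
Then F(pi/6) - F(0) = (-2/27 + pi**2/108) - (0) = -2/27 + pi**2/108.

-2/27 + pi**2/108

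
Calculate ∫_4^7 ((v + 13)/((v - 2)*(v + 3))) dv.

-5*log(2) + log(5) + 2*log(7)

Factor the denominator: v**2 + v - 6 = (v + 3)(v - 2).
Partial fractions: (v + 13)/((v - 2)*(v + 3)) = -2/(v + 3) + 3/(v - 2).
An antiderivative is F(v) = 3*log(v - 2) - 2*log(v + 3).
Then F(7) - F(4) = (log(5/4)) - (log(8/49)) = -5*log(2) + log(5) + 2*log(7).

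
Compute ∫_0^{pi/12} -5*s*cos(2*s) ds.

-5*sqrt(3)/8 - 5*pi/48 + 5/4

Integrate by parts once (u = s, dv = -5*cos(2*s) ds).
An antiderivative is F(s) = -5*s*sin(2*s)/2 - 5*cos(2*s)/4.
Then F(pi/12) - F(0) = (-5*sqrt(3)/8 - 5*pi/48) - (-5/4) = -5*sqrt(3)/8 - 5*pi/48 + 5/4.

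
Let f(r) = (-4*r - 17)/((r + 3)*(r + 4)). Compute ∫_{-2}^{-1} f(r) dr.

Factor the denominator: r**2 + 7*r + 12 = (r + 4)(r + 3).
Partial fractions: (-4*r - 17)/((r + 3)*(r + 4)) = 1/(r + 4) - 5/(r + 3).
An antiderivative is F(r) = -5*log(r + 3) + log(r + 4).
Then F(-1) - F(-2) = (log(3/32)) - (log(2)) = log(3/64).

log(3/64)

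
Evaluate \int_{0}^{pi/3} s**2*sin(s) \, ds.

-1 - pi**2/18 + sqrt(3)*pi/3

Integrate by parts twice (u = s^2, dv = sin(s) ds).
An antiderivative is F(s) = -s**2*cos(s) + 2*s*sin(s) + 2*cos(s).
Then F(pi/3) - F(0) = (-pi**2/18 + 1 + sqrt(3)*pi/3) - (2) = -1 - pi**2/18 + sqrt(3)*pi/3.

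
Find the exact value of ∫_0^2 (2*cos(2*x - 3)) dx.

sin(3) + sin(1)

Let u = 2*x - 3, so du = 2 dx. When x = 0, u = -3; when x = 2, u = 1.
The integral becomes ∫ cos(u) du from -3 to 1, with antiderivative sin(u).
Back in x: F(x) = sin(2*x - 3).
Then F(2) - F(0) = (sin(1)) - (-sin(3)) = sin(3) + sin(1).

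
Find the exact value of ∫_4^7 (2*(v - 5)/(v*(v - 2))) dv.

Factor the denominator: v**2 - 2*v = v(v - 2).
Partial fractions: 2*(v - 5)/(v*(v - 2)) = 5/v - 3/(v - 2).
An antiderivative is F(v) = 5*log(v) - 3*log(v - 2).
Then F(7) - F(4) = (-3*log(5) + 5*log(7)) - (7*log(2)) = -7*log(2) - 3*log(5) + 5*log(7).

-7*log(2) - 3*log(5) + 5*log(7)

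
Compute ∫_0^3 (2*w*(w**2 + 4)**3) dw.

28305/4

Let u = w**2 + 4, so du = 2*w dw. When w = 0, u = 4; when w = 3, u = 13.
The integral becomes ∫ u**3 du from 4 to 13, with antiderivative u**4/4.
Back in w: F(w) = (w**2 + 4)**4/4.
Then F(3) - F(0) = (28561/4) - (64) = 28305/4.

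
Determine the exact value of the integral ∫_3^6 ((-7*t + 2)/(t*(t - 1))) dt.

-5*log(5) + 3*log(2)

Factor the denominator: t**2 - t = t(t - 1).
Partial fractions: (-7*t + 2)/(t*(t - 1)) = -2/t - 5/(t - 1).
An antiderivative is F(t) = -2*log(t) - 5*log(t - 1).
Then F(6) - F(3) = (-5*log(5) - 2*log(3) - 2*log(2)) - (-5*log(2) - 2*log(3)) = -5*log(5) + 3*log(2).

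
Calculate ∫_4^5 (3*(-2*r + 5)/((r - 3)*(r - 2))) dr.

-log(27)

Factor the denominator: r**2 - 5*r + 6 = (r - 2)(r - 3).
Partial fractions: 3*(-2*r + 5)/((r - 3)*(r - 2)) = -3/(r - 2) - 3/(r - 3).
An antiderivative is F(r) = -3*log(r - 3) - 3*log(r - 2).
Then F(5) - F(4) = (-3*log(3) - 3*log(2)) - (-log(8)) = -log(27).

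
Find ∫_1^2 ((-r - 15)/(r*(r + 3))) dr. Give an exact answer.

-13*log(2) + 4*log(5)

Factor the denominator: r**2 + 3*r = (r + 3)r.
Partial fractions: (-r - 15)/(r*(r + 3)) = 4/(r + 3) - 5/r.
An antiderivative is F(r) = -5*log(r) + 4*log(r + 3).
Then F(2) - F(1) = (-5*log(2) + 4*log(5)) - (8*log(2)) = -13*log(2) + 4*log(5).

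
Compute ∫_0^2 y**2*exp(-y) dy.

2 - 10*exp(-2)

Integrate by parts twice (u = y^2, dv = exp(-y) dy).
An antiderivative is F(y) = (-y**2 - 2*y - 2)*exp(-y).
Then F(2) - F(0) = (-10*exp(-2)) - (-2) = 2 - 10*exp(-2).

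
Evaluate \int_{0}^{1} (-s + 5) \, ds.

9/2

By the power rule, an antiderivative is F(s) = -s**2/2 + 5*s.
Then F(1) - F(0) = (9/2) - (0) = 9/2.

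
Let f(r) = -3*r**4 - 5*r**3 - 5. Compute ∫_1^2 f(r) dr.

By the power rule, an antiderivative is F(r) = -3*r**5/5 - 5*r**4/4 - 5*r.
Then F(2) - F(1) = (-246/5) - (-137/20) = -847/20.

-847/20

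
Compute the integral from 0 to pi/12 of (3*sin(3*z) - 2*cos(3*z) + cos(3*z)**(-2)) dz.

An antiderivative is F(z) = -2*sin(3*z)/3 - cos(3*z) + tan(3*z)/3.
Then F(pi/12) - F(0) = (1/3 - 5*sqrt(2)/6) - (-1) = 4/3 - 5*sqrt(2)/6.

4/3 - 5*sqrt(2)/6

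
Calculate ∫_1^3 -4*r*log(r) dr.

8 - 18*log(3)

Integrate by parts once (u = ln r, dv = -4*r dr).
An antiderivative is F(r) = -r**2*(2*log(r) - 1).
Then F(3) - F(1) = (9 - 18*log(3)) - (1) = 8 - 18*log(3).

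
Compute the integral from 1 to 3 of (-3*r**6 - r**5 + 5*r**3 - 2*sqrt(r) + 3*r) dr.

-6614/7 - 4*sqrt(3)

By the power rule, an antiderivative is F(r) = -3*r**7/7 - r**6/6 + 5*r**4/4 - 4*r**(3/2)/3 + 3*r**2/2.
Then F(3) - F(1) = (-26433/28 - 4*sqrt(3)) - (23/28) = -6614/7 - 4*sqrt(3).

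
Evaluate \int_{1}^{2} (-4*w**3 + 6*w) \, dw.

By the power rule, an antiderivative is F(w) = -w**4 + 3*w**2.
Then F(2) - F(1) = (-4) - (2) = -6.

-6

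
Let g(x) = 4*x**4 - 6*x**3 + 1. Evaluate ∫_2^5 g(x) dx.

By the power rule, an antiderivative is F(x) = 4*x**5/5 - 3*x**4/2 + x.
Then F(5) - F(2) = (3135/2) - (18/5) = 15639/10.

15639/10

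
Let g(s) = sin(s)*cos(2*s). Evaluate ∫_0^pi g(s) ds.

-2/3

Use the identity sin(s)cos(2*s) = [sin(3*s) + sin(-s)]/2.
An antiderivative is F(s) = cos(s)/2 - cos(3*s)/6.
Then F(pi) - F(0) = (-1/3) - (1/3) = -2/3.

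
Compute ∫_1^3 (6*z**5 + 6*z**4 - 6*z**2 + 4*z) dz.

By the power rule, an antiderivative is F(z) = z**6 + 6*z**5/5 - 2*z**3 + 2*z**2.
Then F(3) - F(1) = (4923/5) - (11/5) = 4912/5.

4912/5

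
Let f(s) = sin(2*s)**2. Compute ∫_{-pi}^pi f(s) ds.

Use the identity sin^2(2*s) = (1 - cos(4*s))/2.
An antiderivative is F(s) = s/2 - sin(4*s)/8.
Then F(pi) - F(-pi) = (pi/2) - (-pi/2) = pi.

pi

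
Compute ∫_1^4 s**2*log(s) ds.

-7 + 128*log(2)/3

Integrate by parts once (u = ln s, dv = s**2 ds).
An antiderivative is F(s) = s**3*(3*log(s) - 1)/9.
Then F(4) - F(1) = (-64/9 + 128*log(2)/3) - (-1/9) = -7 + 128*log(2)/3.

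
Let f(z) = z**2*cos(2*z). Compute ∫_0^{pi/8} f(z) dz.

Integrate by parts twice (u = z^2, dv = cos(2*z) dz).
An antiderivative is F(z) = z**2*sin(2*z)/2 + z*cos(2*z)/2 - sin(2*z)/4.
Then F(pi/8) - F(0) = (sqrt(2)*(-32 + pi**2 + 8*pi)/256) - (0) = sqrt(2)*(-32 + pi**2 + 8*pi)/256.

sqrt(2)*(-32 + pi**2 + 8*pi)/256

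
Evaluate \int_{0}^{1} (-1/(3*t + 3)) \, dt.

-log(6)/3 + log(3)/3

An antiderivative is F(t) = -log(3*t + 3)/3.
Then F(1) - F(0) = (-log(6)/3) - (-log(3)/3) = -log(6)/3 + log(3)/3.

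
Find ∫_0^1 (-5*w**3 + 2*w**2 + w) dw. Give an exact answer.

-1/12

By the power rule, an antiderivative is F(w) = -5*w**4/4 + 2*w**3/3 + w**2/2.
Then F(1) - F(0) = (-1/12) - (0) = -1/12.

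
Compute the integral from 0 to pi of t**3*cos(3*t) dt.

4/27 - pi**2/3

Integrate by parts 3 times (u = t^3, dv = cos(3*t) dt).
An antiderivative is F(t) = t**3*sin(3*t)/3 + t**2*cos(3*t)/3 - 2*t*sin(3*t)/9 - 2*cos(3*t)/27.
Then F(pi) - F(0) = (2/27 - pi**2/3) - (-2/27) = 4/27 - pi**2/3.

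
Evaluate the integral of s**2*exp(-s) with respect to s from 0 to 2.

Integrate by parts twice (u = s^2, dv = exp(-s) ds).
An antiderivative is F(s) = (-s**2 - 2*s - 2)*exp(-s).
Then F(2) - F(0) = (-10*exp(-2)) - (-2) = 2 - 10*exp(-2).

2 - 10*exp(-2)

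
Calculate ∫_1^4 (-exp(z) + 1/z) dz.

An antiderivative is F(z) = -exp(z) + log(z).
Then F(4) - F(1) = (-exp(4) + log(4)) - (-exp(1)) = -exp(4) + log(4) + exp(1).

-exp(4) + log(4) + exp(1)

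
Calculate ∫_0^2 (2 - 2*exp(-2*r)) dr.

An antiderivative is F(r) = 2*r + exp(-2*r).
Then F(2) - F(0) = (exp(-4) + 4) - (1) = exp(-4) + 3.

exp(-4) + 3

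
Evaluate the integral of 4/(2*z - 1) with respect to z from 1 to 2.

log(9)

An antiderivative is F(z) = 2*log(2*z - 1).
Then F(2) - F(1) = (log(9)) - (0) = log(9).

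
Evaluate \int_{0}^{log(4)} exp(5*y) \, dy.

Let u = exp(y), so du = exp(y) dy. When y = 0, u = 1; when y = log(4), u = 4.
The integral becomes ∫ u**4 du from 1 to 4, with antiderivative u**5/5.
Back in y: F(y) = exp(5*y)/5.
Then F(log(4)) - F(0) = (1024/5) - (1/5) = 1023/5.

1023/5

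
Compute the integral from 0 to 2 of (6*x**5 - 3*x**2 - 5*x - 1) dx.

By the power rule, an antiderivative is F(x) = x**6 - x**3 - 5*x**2/2 - x.
Then F(2) - F(0) = (44) - (0) = 44.

44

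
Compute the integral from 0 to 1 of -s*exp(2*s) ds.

-exp(2)/4 - 1/4

Integrate by parts once (u = s, dv = -exp(2*s) ds).
An antiderivative is F(s) = (-2*s + 1)*exp(2*s)/4.
Then F(1) - F(0) = (-exp(2)/4) - (1/4) = -exp(2)/4 - 1/4.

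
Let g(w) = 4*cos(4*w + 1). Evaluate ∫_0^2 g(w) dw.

Let u = 4*w + 1, so du = 4 dw. When w = 0, u = 1; when w = 2, u = 9.
The integral becomes ∫ cos(u) du from 1 to 9, with antiderivative sin(u).
Back in w: F(w) = sin(4*w + 1).
Then F(2) - F(0) = (sin(9)) - (sin(1)) = -sin(1) + sin(9).

-sin(1) + sin(9)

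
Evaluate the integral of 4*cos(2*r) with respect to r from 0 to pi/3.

sqrt(3)

An antiderivative is F(r) = 2*sin(2*r).
Then F(pi/3) - F(0) = (sqrt(3)) - (0) = sqrt(3).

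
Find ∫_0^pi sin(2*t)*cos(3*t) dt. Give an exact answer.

-4/5

Use the identity sin(2*t)cos(3*t) = [sin(5*t) + sin(-t)]/2.
An antiderivative is F(t) = cos(t)/2 - cos(5*t)/10.
Then F(pi) - F(0) = (-2/5) - (2/5) = -4/5.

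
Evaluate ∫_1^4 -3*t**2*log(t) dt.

21 - 128*log(2)

Integrate by parts once (u = ln t, dv = -3*t**2 dt).
An antiderivative is F(t) = -t**3*(3*log(t) - 1)/3.
Then F(4) - F(1) = (64/3 - 128*log(2)) - (1/3) = 21 - 128*log(2).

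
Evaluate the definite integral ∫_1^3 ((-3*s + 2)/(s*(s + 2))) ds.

Factor the denominator: s**2 + 2*s = (s + 2)s.
Partial fractions: (-3*s + 2)/(s*(s + 2)) = -4/(s + 2) + 1/s.
An antiderivative is F(s) = log(s) - 4*log(s + 2).
Then F(3) - F(1) = (-4*log(5) + log(3)) - (-log(81)) = -4*log(5) + 5*log(3).

-4*log(5) + 5*log(3)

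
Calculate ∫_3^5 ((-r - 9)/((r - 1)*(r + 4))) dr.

log(9/28)

Factor the denominator: r**2 + 3*r - 4 = (r + 4)(r - 1).
Partial fractions: (-r - 9)/((r - 1)*(r + 4)) = 1/(r + 4) - 2/(r - 1).
An antiderivative is F(r) = -2*log(r - 1) + log(r + 4).
Then F(5) - F(3) = (log(9/16)) - (log(7/4)) = log(9/28).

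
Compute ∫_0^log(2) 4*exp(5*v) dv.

Let u = exp(v), so du = exp(v) dv. When v = 0, u = 1; when v = log(2), u = 2.
The integral becomes 4·∫ u**4 du from 1 to 2, with antiderivative 4*u**5/5.
Back in v: F(v) = 4*exp(5*v)/5.
Then F(log(2)) - F(0) = (128/5) - (4/5) = 124/5.

124/5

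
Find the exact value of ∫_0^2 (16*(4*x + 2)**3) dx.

9984

Let u = 4*x + 2, so du = 4 dx. When x = 0, u = 2; when x = 2, u = 10.
The integral becomes 4·∫ u**3 du from 2 to 10, with antiderivative u**4.
Back in x: F(x) = (4*x + 2)**4.
Then F(2) - F(0) = (10000) - (16) = 9984.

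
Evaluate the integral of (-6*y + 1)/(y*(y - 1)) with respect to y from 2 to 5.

-9*log(2) - log(5)

Factor the denominator: y**2 - y = y(y - 1).
Partial fractions: (-6*y + 1)/(y*(y - 1)) = -1/y - 5/(y - 1).
An antiderivative is F(y) = -log(y) - 5*log(y - 1).
Then F(5) - F(2) = (-10*log(2) - log(5)) - (-log(2)) = -9*log(2) - log(5).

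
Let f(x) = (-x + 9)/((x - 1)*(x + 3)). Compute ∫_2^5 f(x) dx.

-5*log(2) + 3*log(5)

Factor the denominator: x**2 + 2*x - 3 = (x + 3)(x - 1).
Partial fractions: (-x + 9)/((x - 1)*(x + 3)) = -3/(x + 3) + 2/(x - 1).
An antiderivative is F(x) = 2*log(x - 1) - 3*log(x + 3).
Then F(5) - F(2) = (-log(32)) - (-3*log(5)) = -5*log(2) + 3*log(5).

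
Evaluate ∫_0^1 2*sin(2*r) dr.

1 - cos(2)

Let u = 2*r, so du = 2 dr. When r = 0, u = 0; when r = 1, u = 2.
The integral becomes ∫ sin(u) du from 0 to 2, with antiderivative -cos(u).
Back in r: F(r) = -cos(2*r).
Then F(1) - F(0) = (-cos(2)) - (-1) = 1 - cos(2).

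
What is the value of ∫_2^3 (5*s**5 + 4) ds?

3349/6

By the power rule, an antiderivative is F(s) = 5*s**6/6 + 4*s.
Then F(3) - F(2) = (1239/2) - (184/3) = 3349/6.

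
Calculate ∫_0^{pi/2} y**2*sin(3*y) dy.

Integrate by parts twice (u = y^2, dv = sin(3*y) dy).
An antiderivative is F(y) = -y**2*cos(3*y)/3 + 2*y*sin(3*y)/9 + 2*cos(3*y)/27.
Then F(pi/2) - F(0) = (-pi/9) - (2/27) = -pi/9 - 2/27.

-pi/9 - 2/27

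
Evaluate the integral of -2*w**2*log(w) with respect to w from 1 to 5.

248/9 - 250*log(5)/3

Integrate by parts once (u = ln w, dv = -2*w**2 dw).
An antiderivative is F(w) = -2*w**3*(3*log(w) - 1)/9.
Then F(5) - F(1) = (250/9 - 250*log(5)/3) - (2/9) = 248/9 - 250*log(5)/3.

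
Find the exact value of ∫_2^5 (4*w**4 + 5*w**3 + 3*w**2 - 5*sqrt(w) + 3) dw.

-50*sqrt(5)/3 + 20*sqrt(2)/3 + 67233/20

By the power rule, an antiderivative is F(w) = 4*w**5/5 + 5*w**4/4 - 10*w**(3/2)/3 + w**3 + 3*w.
Then F(5) - F(2) = (13685/4 - 50*sqrt(5)/3) - (298/5 - 20*sqrt(2)/3) = -50*sqrt(5)/3 + 20*sqrt(2)/3 + 67233/20.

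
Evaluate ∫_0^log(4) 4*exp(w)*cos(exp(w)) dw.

-4*sin(1) + 4*sin(4)

Let u = exp(w), so du = exp(w) dw. When w = 0, u = 1; when w = log(4), u = 4.
The integral becomes 4·∫ cos(u) du from 1 to 4, with antiderivative 4*sin(u).
Back in w: F(w) = 4*sin(exp(w)).
Then F(log(4)) - F(0) = (4*sin(4)) - (4*sin(1)) = -4*sin(1) + 4*sin(4).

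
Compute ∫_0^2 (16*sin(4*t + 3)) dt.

Let u = 4*t + 3, so du = 4 dt. When t = 0, u = 3; when t = 2, u = 11.
The integral becomes 4·∫ sin(u) du from 3 to 11, with antiderivative -4*cos(u).
Back in t: F(t) = -4*cos(4*t + 3).
Then F(2) - F(0) = (-4*cos(11)) - (-4*cos(3)) = 4*cos(3) - 4*cos(11).

4*cos(3) - 4*cos(11)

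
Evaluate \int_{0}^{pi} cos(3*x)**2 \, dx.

pi/2

Use the identity cos^2(3*x) = (1 + cos(6*x))/2.
An antiderivative is F(x) = x/2 + sin(6*x)/12.
Then F(pi) - F(0) = (pi/2) - (0) = pi/2.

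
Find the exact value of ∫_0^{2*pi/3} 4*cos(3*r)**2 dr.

Use the identity cos^2(3*r) = (1 + cos(6*r))/2.
An antiderivative is F(r) = 2*r + sin(6*r)/3.
Then F(2*pi/3) - F(0) = (4*pi/3) - (0) = 4*pi/3.

4*pi/3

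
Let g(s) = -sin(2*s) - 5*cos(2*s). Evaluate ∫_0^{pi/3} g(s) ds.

-5*sqrt(3)/4 - 3/4

An antiderivative is F(s) = -5*sin(2*s)/2 + cos(2*s)/2.
Then F(pi/3) - F(0) = (-5*sqrt(3)/4 - 1/4) - (1/2) = -5*sqrt(3)/4 - 3/4.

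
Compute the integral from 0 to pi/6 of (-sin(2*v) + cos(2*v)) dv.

-1/4 + sqrt(3)/4

An antiderivative is F(v) = sin(2*v)/2 + cos(2*v)/2.
Then F(pi/6) - F(0) = (1/4 + sqrt(3)/4) - (1/2) = -1/4 + sqrt(3)/4.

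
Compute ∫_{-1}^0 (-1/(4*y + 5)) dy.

-log(5)/4

An antiderivative is F(y) = -log(4*y + 5)/4.
Then F(0) - F(-1) = (-log(5)/4) - (0) = -log(5)/4.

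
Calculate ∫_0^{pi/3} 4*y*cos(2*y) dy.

-3/2 + sqrt(3)*pi/3

Integrate by parts once (u = y, dv = 4*cos(2*y) dy).
An antiderivative is F(y) = 2*y*sin(2*y) + cos(2*y).
Then F(pi/3) - F(0) = (-1/2 + sqrt(3)*pi/3) - (1) = -3/2 + sqrt(3)*pi/3.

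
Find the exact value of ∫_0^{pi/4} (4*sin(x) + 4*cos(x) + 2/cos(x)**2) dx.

6

An antiderivative is F(x) = 4*sin(x) - 4*cos(x) + 2*tan(x).
Then F(pi/4) - F(0) = (2) - (-4) = 6.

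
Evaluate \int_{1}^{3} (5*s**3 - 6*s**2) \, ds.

48

By the power rule, an antiderivative is F(s) = 5*s**4/4 - 2*s**3.
Then F(3) - F(1) = (189/4) - (-3/4) = 48.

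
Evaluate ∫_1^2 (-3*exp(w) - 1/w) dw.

An antiderivative is F(w) = -3*exp(w) - log(w).
Then F(2) - F(1) = (-3*exp(2) - log(2)) - (-3*exp(1)) = -3*exp(2) - log(2) + 3*exp(1).

-3*exp(2) - log(2) + 3*exp(1)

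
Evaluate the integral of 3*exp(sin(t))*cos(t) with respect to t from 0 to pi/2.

-3 + 3*E

Let u = sin(t), so du = cos(t) dt. When t = 0, u = 0; when t = pi/2, u = 1.
The integral becomes 3·∫ exp(u) du from 0 to 1, with antiderivative 3*exp(u).
Back in t: F(t) = 3*exp(sin(t)).
Then F(pi/2) - F(0) = (3*E) - (3) = -3 + 3*E.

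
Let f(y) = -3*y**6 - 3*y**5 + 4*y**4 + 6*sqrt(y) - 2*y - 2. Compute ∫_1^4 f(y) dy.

-577037/70

By the power rule, an antiderivative is F(y) = -3*y**7/7 - y**6/2 + 4*y**5/5 + 4*y**(3/2) - y**2 - 2*y.
Then F(4) - F(1) = (-288488/35) - (61/70) = -577037/70.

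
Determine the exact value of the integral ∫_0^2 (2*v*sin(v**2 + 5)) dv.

cos(5) - cos(9)

Let u = v**2 + 5, so du = 2*v dv. When v = 0, u = 5; when v = 2, u = 9.
The integral becomes ∫ sin(u) du from 5 to 9, with antiderivative -cos(u).
Back in v: F(v) = -cos(v**2 + 5).
Then F(2) - F(0) = (-cos(9)) - (-cos(5)) = cos(5) - cos(9).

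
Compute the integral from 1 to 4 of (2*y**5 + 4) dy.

By the power rule, an antiderivative is F(y) = y**6/3 + 4*y.
Then F(4) - F(1) = (4144/3) - (13/3) = 1377.

1377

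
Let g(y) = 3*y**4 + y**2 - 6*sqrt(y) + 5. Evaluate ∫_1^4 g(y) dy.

By the power rule, an antiderivative is F(y) = 3*y**5/5 - 4*y**(3/2) + y**3/3 + 5*y.
Then F(4) - F(1) = (9356/15) - (29/15) = 3109/5.

3109/5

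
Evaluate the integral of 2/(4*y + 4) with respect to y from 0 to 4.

An antiderivative is F(y) = log(4*y + 4)/2.
Then F(4) - F(0) = (log(20)/2) - (log(2)) = log(5)/2.

log(5)/2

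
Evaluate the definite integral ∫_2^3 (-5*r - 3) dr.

-31/2

By the power rule, an antiderivative is F(r) = -5*r**2/2 - 3*r.
Then F(3) - F(2) = (-63/2) - (-16) = -31/2.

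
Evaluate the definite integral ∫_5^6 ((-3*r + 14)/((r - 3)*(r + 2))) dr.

Factor the denominator: r**2 - r - 6 = (r + 2)(r - 3).
Partial fractions: (-3*r + 14)/((r - 3)*(r + 2)) = -4/(r + 2) + 1/(r - 3).
An antiderivative is F(r) = log(r - 3) - 4*log(r + 2).
Then F(6) - F(5) = (-12*log(2) + log(3)) - (-4*log(7) + log(2)) = -13*log(2) + log(3) + 4*log(7).

-13*log(2) + log(3) + 4*log(7)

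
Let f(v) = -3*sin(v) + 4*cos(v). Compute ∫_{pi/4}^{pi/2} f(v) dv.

4 - 7*sqrt(2)/2

An antiderivative is F(v) = 4*sin(v) + 3*cos(v).
Then F(pi/2) - F(pi/4) = (4) - (7*sqrt(2)/2) = 4 - 7*sqrt(2)/2.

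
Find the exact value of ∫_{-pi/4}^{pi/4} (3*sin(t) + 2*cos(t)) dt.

2*sqrt(2)

An antiderivative is F(t) = 2*sin(t) - 3*cos(t).
Then F(pi/4) - F(-pi/4) = (-sqrt(2)/2) - (-5*sqrt(2)/2) = 2*sqrt(2).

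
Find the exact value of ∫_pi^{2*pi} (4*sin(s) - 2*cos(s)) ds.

-8

An antiderivative is F(s) = -2*sin(s) - 4*cos(s).
Then F(2*pi) - F(pi) = (-4) - (4) = -8.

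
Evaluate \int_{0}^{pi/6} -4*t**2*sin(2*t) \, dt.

-sqrt(3)*pi/6 + pi**2/36 + 1/2

Integrate by parts twice (u = t^2, dv = -4*sin(2*t) dt).
An antiderivative is F(t) = 2*t**2*cos(2*t) - 2*t*sin(2*t) - cos(2*t).
Then F(pi/6) - F(0) = (-sqrt(3)*pi/6 - 1/2 + pi**2/36) - (-1) = -sqrt(3)*pi/6 + pi**2/36 + 1/2.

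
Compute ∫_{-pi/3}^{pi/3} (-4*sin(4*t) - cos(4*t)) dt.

An antiderivative is F(t) = -sin(4*t)/4 + cos(4*t).
Then F(pi/3) - F(-pi/3) = (-1/2 + sqrt(3)/8) - (-1/2 - sqrt(3)/8) = sqrt(3)/4.

sqrt(3)/4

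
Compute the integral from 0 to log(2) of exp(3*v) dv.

7/3

Let u = exp(v), so du = exp(v) dv. When v = 0, u = 1; when v = log(2), u = 2.
The integral becomes ∫ u**2 du from 1 to 2, with antiderivative u**3/3.
Back in v: F(v) = exp(3*v)/3.
Then F(log(2)) - F(0) = (8/3) - (1/3) = 7/3.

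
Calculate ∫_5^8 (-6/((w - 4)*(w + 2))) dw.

Factor the denominator: w**2 - 2*w - 8 = (w + 2)(w - 4).
Partial fractions: -6/((w - 4)*(w + 2)) = 1/(w + 2) - 1/(w - 4).
An antiderivative is F(w) = -log(w - 4) + log(w + 2).
Then F(8) - F(5) = (log(5/2)) - (log(7)) = log(5/14).

log(5/14)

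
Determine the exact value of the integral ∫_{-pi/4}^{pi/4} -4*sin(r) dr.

An antiderivative is F(r) = 4*cos(r).
Then F(pi/4) - F(-pi/4) = (2*sqrt(2)) - (2*sqrt(2)) = 0.

0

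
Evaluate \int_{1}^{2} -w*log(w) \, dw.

Integrate by parts once (u = ln w, dv = -w dw).
An antiderivative is F(w) = -w**2*(2*log(w) - 1)/4.
Then F(2) - F(1) = (1 - log(4)) - (1/4) = 3/4 - log(4).

3/4 - log(4)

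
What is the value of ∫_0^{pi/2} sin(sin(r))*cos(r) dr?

1 - cos(1)

Let u = sin(r), so du = cos(r) dr. When r = 0, u = 0; when r = pi/2, u = 1.
The integral becomes ∫ sin(u) du from 0 to 1, with antiderivative -cos(u).
Back in r: F(r) = -cos(sin(r)).
Then F(pi/2) - F(0) = (-cos(1)) - (-1) = 1 - cos(1).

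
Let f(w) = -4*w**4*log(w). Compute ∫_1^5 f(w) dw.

Integrate by parts once (u = ln w, dv = -4*w**4 dw).
An antiderivative is F(w) = -4*w**5*(5*log(w) - 1)/25.
Then F(5) - F(1) = (500 - 2500*log(5)) - (4/25) = 12496/25 - 2500*log(5).

12496/25 - 2500*log(5)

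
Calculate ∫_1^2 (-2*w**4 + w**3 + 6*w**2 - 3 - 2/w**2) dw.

By the power rule, an antiderivative is F(w) = -2*w**5/5 + w**4/4 + 2*w**3 - 3*w + 2/w.
Then F(2) - F(1) = (11/5) - (17/20) = 27/20.

27/20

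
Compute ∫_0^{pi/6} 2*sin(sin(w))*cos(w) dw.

Let u = sin(w), so du = cos(w) dw. When w = 0, u = 0; when w = pi/6, u = 1/2.
The integral becomes 2·∫ sin(u) du from 0 to 1/2, with antiderivative -2*cos(u).
Back in w: F(w) = -2*cos(sin(w)).
Then F(pi/6) - F(0) = (-2*cos(1/2)) - (-2) = 2 - 2*cos(1/2).

2 - 2*cos(1/2)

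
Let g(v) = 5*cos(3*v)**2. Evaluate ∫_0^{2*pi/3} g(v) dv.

Use the identity cos^2(3*v) = (1 + cos(6*v))/2.
An antiderivative is F(v) = 5*v/2 + 5*sin(6*v)/12.
Then F(2*pi/3) - F(0) = (5*pi/3) - (0) = 5*pi/3.

5*pi/3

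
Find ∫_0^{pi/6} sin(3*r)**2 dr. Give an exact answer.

Use the identity sin^2(3*r) = (1 - cos(6*r))/2.
An antiderivative is F(r) = r/2 - sin(6*r)/12.
Then F(pi/6) - F(0) = (pi/12) - (0) = pi/12.

pi/12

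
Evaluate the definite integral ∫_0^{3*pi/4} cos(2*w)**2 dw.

3*pi/8

Use the identity cos^2(2*w) = (1 + cos(4*w))/2.
An antiderivative is F(w) = w/2 + sin(4*w)/8.
Then F(3*pi/4) - F(0) = (3*pi/8) - (0) = 3*pi/8.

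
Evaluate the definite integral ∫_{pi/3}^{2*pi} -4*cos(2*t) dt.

An antiderivative is F(t) = -2*sin(2*t).
Then F(2*pi) - F(pi/3) = (0) - (-sqrt(3)) = sqrt(3).

sqrt(3)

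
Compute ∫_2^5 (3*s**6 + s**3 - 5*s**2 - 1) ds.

934683/28

By the power rule, an antiderivative is F(s) = 3*s**7/7 + s**4/4 - 5*s**3/3 - s.
Then F(5) - F(2) = (2807705/84) - (914/21) = 934683/28.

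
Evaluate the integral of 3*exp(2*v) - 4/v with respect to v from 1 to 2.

An antiderivative is F(v) = 3*exp(2*v)/2 - 4*log(v).
Then F(2) - F(1) = (-log(16) + 3*exp(4)/2) - (3*exp(2)/2) = -3*exp(2)/2 - log(16) + 3*exp(4)/2.

-3*exp(2)/2 - log(16) + 3*exp(4)/2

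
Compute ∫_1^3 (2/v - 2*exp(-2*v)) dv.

-exp(-2) + exp(-6) + 2*log(3)

An antiderivative is F(v) = 2*log(v) + exp(-2*v).
Then F(3) - F(1) = (exp(-6) + 2*log(3)) - (exp(-2)) = -exp(-2) + exp(-6) + 2*log(3).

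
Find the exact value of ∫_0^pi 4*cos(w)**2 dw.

2*pi

Use the identity cos^2(w) = (1 + cos(2*w))/2.
An antiderivative is F(w) = 2*w + sin(2*w).
Then F(pi) - F(0) = (2*pi) - (0) = 2*pi.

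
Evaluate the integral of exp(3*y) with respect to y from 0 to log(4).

Let u = exp(y), so du = exp(y) dy. When y = 0, u = 1; when y = log(4), u = 4.
The integral becomes ∫ u**2 du from 1 to 4, with antiderivative u**3/3.
Back in y: F(y) = exp(3*y)/3.
Then F(log(4)) - F(0) = (64/3) - (1/3) = 21.

21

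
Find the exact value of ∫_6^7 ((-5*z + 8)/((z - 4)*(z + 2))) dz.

-8*log(3) + 11*log(2)

Factor the denominator: z**2 - 2*z - 8 = (z + 2)(z - 4).
Partial fractions: (-5*z + 8)/((z - 4)*(z + 2)) = -3/(z + 2) - 2/(z - 4).
An antiderivative is F(z) = -2*log(z - 4) - 3*log(z + 2).
Then F(7) - F(6) = (-8*log(3)) - (-11*log(2)) = -8*log(3) + 11*log(2).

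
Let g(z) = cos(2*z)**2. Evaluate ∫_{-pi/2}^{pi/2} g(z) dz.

pi/2

Use the identity cos^2(2*z) = (1 + cos(4*z))/2.
An antiderivative is F(z) = z/2 + sin(4*z)/8.
Then F(pi/2) - F(-pi/2) = (pi/4) - (-pi/4) = pi/2.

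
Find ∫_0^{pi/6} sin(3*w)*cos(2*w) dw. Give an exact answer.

3/5 - sqrt(3)/5

Use the identity sin(3*w)cos(2*w) = [sin(5*w) + sin(w)]/2.
An antiderivative is F(w) = -cos(w)/2 - cos(5*w)/10.
Then F(pi/6) - F(0) = (-sqrt(3)/5) - (-3/5) = 3/5 - sqrt(3)/5.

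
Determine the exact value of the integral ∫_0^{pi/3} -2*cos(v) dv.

An antiderivative is F(v) = -2*sin(v).
Then F(pi/3) - F(0) = (-sqrt(3)) - (0) = -sqrt(3).

-sqrt(3)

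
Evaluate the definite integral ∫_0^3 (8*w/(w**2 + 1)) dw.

4*log(2) + 4*log(5)

Let u = w**2 + 1, so du = 2*w dw. When w = 0, u = 1; when w = 3, u = 10.
The integral becomes 4·∫ 1/u du from 1 to 10, with antiderivative 4*log(u).
Back in w: F(w) = 4*log(w**2 + 1).
Then F(3) - F(0) = (4*log(2) + 4*log(5)) - (0) = 4*log(2) + 4*log(5).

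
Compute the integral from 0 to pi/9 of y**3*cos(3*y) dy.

-sqrt(3)*pi/81 + sqrt(3)*pi**3/4374 + pi**2/486 + 1/27

Integrate by parts 3 times (u = y^3, dv = cos(3*y) dy).
An antiderivative is F(y) = y**3*sin(3*y)/3 + y**2*cos(3*y)/3 - 2*y*sin(3*y)/9 - 2*cos(3*y)/27.
Then F(pi/9) - F(0) = (-sqrt(3)*pi/81 - 1/27 + sqrt(3)*pi**3/4374 + pi**2/486) - (-2/27) = -sqrt(3)*pi/81 + sqrt(3)*pi**3/4374 + pi**2/486 + 1/27.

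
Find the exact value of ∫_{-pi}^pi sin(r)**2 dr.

Use the identity sin^2(r) = (1 - cos(2*r))/2.
An antiderivative is F(r) = r/2 - sin(2*r)/4.
Then F(pi) - F(-pi) = (pi/2) - (-pi/2) = pi.

pi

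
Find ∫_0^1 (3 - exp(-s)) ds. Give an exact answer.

An antiderivative is F(s) = 3*s + exp(-s).
Then F(1) - F(0) = (exp(-1) + 3) - (1) = exp(-1) + 2.

exp(-1) + 2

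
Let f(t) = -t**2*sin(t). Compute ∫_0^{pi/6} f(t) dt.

Integrate by parts twice (u = t^2, dv = -sin(t) dt).
An antiderivative is F(t) = t**2*cos(t) - 2*t*sin(t) - 2*cos(t).
Then F(pi/6) - F(0) = (-sqrt(3) - pi/6 + sqrt(3)*pi**2/72) - (-2) = -sqrt(3) - pi/6 + sqrt(3)*pi**2/72 + 2.

-sqrt(3) - pi/6 + sqrt(3)*pi**2/72 + 2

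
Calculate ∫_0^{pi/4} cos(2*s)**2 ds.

pi/8

Use the identity cos^2(2*s) = (1 + cos(4*s))/2.
An antiderivative is F(s) = s/2 + sin(4*s)/8.
Then F(pi/4) - F(0) = (pi/8) - (0) = pi/8.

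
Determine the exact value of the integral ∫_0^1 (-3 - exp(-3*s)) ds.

An antiderivative is F(s) = -3*s + exp(-3*s)/3.
Then F(1) - F(0) = (-3 + exp(-3)/3) - (1/3) = -10/3 + exp(-3)/3.

-10/3 + exp(-3)/3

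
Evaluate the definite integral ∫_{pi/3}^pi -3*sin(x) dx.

-9/2

An antiderivative is F(x) = 3*cos(x).
Then F(pi) - F(pi/3) = (-3) - (3/2) = -9/2.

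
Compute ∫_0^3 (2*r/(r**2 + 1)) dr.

log(10)

Let u = r**2 + 1, so du = 2*r dr. When r = 0, u = 1; when r = 3, u = 10.
The integral becomes ∫ 1/u du from 1 to 10, with antiderivative log(u).
Back in r: F(r) = log(r**2 + 1).
Then F(3) - F(0) = (log(10)) - (0) = log(10).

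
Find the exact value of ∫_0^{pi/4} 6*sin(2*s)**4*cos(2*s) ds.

Let u = sin(2*s), so du = 2*cos(2*s) ds. When s = 0, u = 0; when s = pi/4, u = 1.
The integral becomes 3·∫ u**4 du from 0 to 1, with antiderivative 3*u**5/5.
Back in s: F(s) = 3*sin(2*s)**5/5.
Then F(pi/4) - F(0) = (3/5) - (0) = 3/5.

3/5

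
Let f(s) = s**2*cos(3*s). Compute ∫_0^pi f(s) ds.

-2*pi/9

Integrate by parts twice (u = s^2, dv = cos(3*s) ds).
An antiderivative is F(s) = s**2*sin(3*s)/3 + 2*s*cos(3*s)/9 - 2*sin(3*s)/27.
Then F(pi) - F(0) = (-2*pi/9) - (0) = -2*pi/9.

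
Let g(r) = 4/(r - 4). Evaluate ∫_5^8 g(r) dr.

An antiderivative is F(r) = 4*log(r - 4).
Then F(8) - F(5) = (8*log(2)) - (0) = 8*log(2).

8*log(2)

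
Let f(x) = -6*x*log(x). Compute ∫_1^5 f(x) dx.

36 - 75*log(5)

Integrate by parts once (u = ln x, dv = -6*x dx).
An antiderivative is F(x) = -3*x**2*(2*log(x) - 1)/2.
Then F(5) - F(1) = (75/2 - 75*log(5)) - (3/2) = 36 - 75*log(5).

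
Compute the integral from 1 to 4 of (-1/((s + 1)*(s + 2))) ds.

Factor the denominator: s**2 + 3*s + 2 = (s + 2)(s + 1).
Partial fractions: -1/((s + 1)*(s + 2)) = 1/(s + 2) - 1/(s + 1).
An antiderivative is F(s) = -log(s + 1) + log(s + 2).
Then F(4) - F(1) = (log(6/5)) - (log(3/2)) = log(4/5).

log(4/5)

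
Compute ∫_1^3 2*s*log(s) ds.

-4 + 9*log(3)

Integrate by parts once (u = ln s, dv = 2*s ds).
An antiderivative is F(s) = s**2*(2*log(s) - 1)/2.
Then F(3) - F(1) = (-9/2 + 9*log(3)) - (-1/2) = -4 + 9*log(3).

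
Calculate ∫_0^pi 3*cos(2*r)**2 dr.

3*pi/2

Use the identity cos^2(2*r) = (1 + cos(4*r))/2.
An antiderivative is F(r) = 3*r/2 + 3*sin(4*r)/8.
Then F(pi) - F(0) = (3*pi/2) - (0) = 3*pi/2.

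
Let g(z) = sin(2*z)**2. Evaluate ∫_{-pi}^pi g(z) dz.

pi

Use the identity sin^2(2*z) = (1 - cos(4*z))/2.
An antiderivative is F(z) = z/2 - sin(4*z)/8.
Then F(pi) - F(-pi) = (pi/2) - (-pi/2) = pi.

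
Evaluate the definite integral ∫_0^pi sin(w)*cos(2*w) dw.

Use the identity sin(w)cos(2*w) = [sin(3*w) + sin(-w)]/2.
An antiderivative is F(w) = cos(w)/2 - cos(3*w)/6.
Then F(pi) - F(0) = (-1/3) - (1/3) = -2/3.

-2/3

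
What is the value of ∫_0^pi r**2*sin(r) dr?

Integrate by parts twice (u = r^2, dv = sin(r) dr).
An antiderivative is F(r) = -r**2*cos(r) + 2*r*sin(r) + 2*cos(r).
Then F(pi) - F(0) = (-2 + pi**2) - (2) = -4 + pi**2.

-4 + pi**2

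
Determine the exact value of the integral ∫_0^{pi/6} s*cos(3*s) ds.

-1/9 + pi/18

Integrate by parts once (u = s, dv = cos(3*s) ds).
An antiderivative is F(s) = s*sin(3*s)/3 + cos(3*s)/9.
Then F(pi/6) - F(0) = (pi/18) - (1/9) = -1/9 + pi/18.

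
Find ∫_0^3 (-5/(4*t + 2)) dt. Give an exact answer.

An antiderivative is F(t) = -5*log(4*t + 2)/4.
Then F(3) - F(0) = (-5*log(14)/4) - (-5*log(2)/4) = -5*log(7)/4.

-5*log(7)/4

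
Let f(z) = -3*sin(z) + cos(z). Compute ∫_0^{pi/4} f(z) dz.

-3 + 2*sqrt(2)

An antiderivative is F(z) = sin(z) + 3*cos(z).
Then F(pi/4) - F(0) = (2*sqrt(2)) - (3) = -3 + 2*sqrt(2).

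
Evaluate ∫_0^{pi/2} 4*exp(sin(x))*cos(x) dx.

Let u = sin(x), so du = cos(x) dx. When x = 0, u = 0; when x = pi/2, u = 1.
The integral becomes 4·∫ exp(u) du from 0 to 1, with antiderivative 4*exp(u).
Back in x: F(x) = 4*exp(sin(x)).
Then F(pi/2) - F(0) = (4*E) - (4) = -4 + 4*E.

-4 + 4*E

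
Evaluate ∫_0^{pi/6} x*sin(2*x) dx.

Integrate by parts once (u = x, dv = sin(2*x) dx).
An antiderivative is F(x) = -x*cos(2*x)/2 + sin(2*x)/4.
Then F(pi/6) - F(0) = (-pi/24 + sqrt(3)/8) - (0) = -pi/24 + sqrt(3)/8.

-pi/24 + sqrt(3)/8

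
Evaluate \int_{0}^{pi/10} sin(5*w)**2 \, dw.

pi/20

Use the identity sin^2(5*w) = (1 - cos(10*w))/2.
An antiderivative is F(w) = w/2 - sin(10*w)/20.
Then F(pi/10) - F(0) = (pi/20) - (0) = pi/20.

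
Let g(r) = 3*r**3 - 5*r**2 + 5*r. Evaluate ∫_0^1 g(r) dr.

19/12

By the power rule, an antiderivative is F(r) = 3*r**4/4 - 5*r**3/3 + 5*r**2/2.
Then F(1) - F(0) = (19/12) - (0) = 19/12.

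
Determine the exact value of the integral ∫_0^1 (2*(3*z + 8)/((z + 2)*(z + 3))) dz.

log(9)

Factor the denominator: z**2 + 5*z + 6 = (z + 3)(z + 2).
Partial fractions: 2*(3*z + 8)/((z + 2)*(z + 3)) = 2/(z + 3) + 4/(z + 2).
An antiderivative is F(z) = 4*log(z + 2) + 2*log(z + 3).
Then F(1) - F(0) = (4*log(2) + 4*log(3)) - (2*log(3) + 4*log(2)) = log(9).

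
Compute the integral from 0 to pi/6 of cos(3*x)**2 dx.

pi/12

Use the identity cos^2(3*x) = (1 + cos(6*x))/2.
An antiderivative is F(x) = x/2 + sin(6*x)/12.
Then F(pi/6) - F(0) = (pi/12) - (0) = pi/12.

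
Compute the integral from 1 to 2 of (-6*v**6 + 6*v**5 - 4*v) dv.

By the power rule, an antiderivative is F(v) = -6*v**7/7 + v**6 - 2*v**2.
Then F(2) - F(1) = (-376/7) - (-13/7) = -363/7.

-363/7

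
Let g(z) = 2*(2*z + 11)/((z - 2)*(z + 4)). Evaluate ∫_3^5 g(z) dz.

Factor the denominator: z**2 + 2*z - 8 = (z + 4)(z - 2).
Partial fractions: 2*(2*z + 11)/((z - 2)*(z + 4)) = -1/(z + 4) + 5/(z - 2).
An antiderivative is F(z) = 5*log(z - 2) - log(z + 4).
Then F(5) - F(3) = (log(27)) - (-log(7)) = log(7) + 3*log(3).

log(7) + 3*log(3)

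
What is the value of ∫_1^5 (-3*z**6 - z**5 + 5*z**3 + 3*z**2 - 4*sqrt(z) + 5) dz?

-738340/21 - 40*sqrt(5)/3

By the power rule, an antiderivative is F(z) = -3*z**7/7 - z**6/6 + 5*z**4/4 - 8*z**(3/2)/3 + z**3 + 5*z.
Then F(5) - F(1) = (-2953025/84 - 40*sqrt(5)/3) - (335/84) = -738340/21 - 40*sqrt(5)/3.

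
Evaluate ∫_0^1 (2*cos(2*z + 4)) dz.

Let u = 2*z + 4, so du = 2 dz. When z = 0, u = 4; when z = 1, u = 6.
The integral becomes ∫ cos(u) du from 4 to 6, with antiderivative sin(u).
Back in z: F(z) = sin(2*z + 4).
Then F(1) - F(0) = (sin(6)) - (sin(4)) = sin(6) - sin(4).

sin(6) - sin(4)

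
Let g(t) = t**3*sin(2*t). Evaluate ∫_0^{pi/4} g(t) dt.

-3/8 + 3*pi**2/64

Integrate by parts 3 times (u = t^3, dv = sin(2*t) dt).
An antiderivative is F(t) = -t**3*cos(2*t)/2 + 3*t**2*sin(2*t)/4 + 3*t*cos(2*t)/4 - 3*sin(2*t)/8.
Then F(pi/4) - F(0) = (-3/8 + 3*pi**2/64) - (0) = -3/8 + 3*pi**2/64.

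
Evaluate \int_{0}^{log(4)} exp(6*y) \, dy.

1365/2

Let u = exp(y), so du = exp(y) dy. When y = 0, u = 1; when y = log(4), u = 4.
The integral becomes ∫ u**5 du from 1 to 4, with antiderivative u**6/6.
Back in y: F(y) = exp(6*y)/6.
Then F(log(4)) - F(0) = (2048/3) - (1/6) = 1365/2.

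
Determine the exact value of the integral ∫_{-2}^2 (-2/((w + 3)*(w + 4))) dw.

Factor the denominator: w**2 + 7*w + 12 = (w + 4)(w + 3).
Partial fractions: -2/((w + 3)*(w + 4)) = 2/(w + 4) - 2/(w + 3).
An antiderivative is F(w) = -2*log(w + 3) + 2*log(w + 4).
Then F(2) - F(-2) = (log(36/25)) - (log(4)) = log(9/25).

log(9/25)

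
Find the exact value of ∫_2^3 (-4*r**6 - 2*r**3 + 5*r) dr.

-8376/7

By the power rule, an antiderivative is F(r) = -4*r**7/7 - r**4/2 + 5*r**2/2.
Then F(3) - F(2) = (-8874/7) - (-498/7) = -8376/7.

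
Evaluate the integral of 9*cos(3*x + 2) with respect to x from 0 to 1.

Let u = 3*x + 2, so du = 3 dx. When x = 0, u = 2; when x = 1, u = 5.
The integral becomes 3·∫ cos(u) du from 2 to 5, with antiderivative 3*sin(u).
Back in x: F(x) = 3*sin(3*x + 2).
Then F(1) - F(0) = (3*sin(5)) - (3*sin(2)) = 3*sin(5) - 3*sin(2).

3*sin(5) - 3*sin(2)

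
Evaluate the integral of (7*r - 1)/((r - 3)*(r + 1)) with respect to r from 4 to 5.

Factor the denominator: r**2 - 2*r - 3 = (r + 1)(r - 3).
Partial fractions: (7*r - 1)/((r - 3)*(r + 1)) = 2/(r + 1) + 5/(r - 3).
An antiderivative is F(r) = 5*log(r - 3) + 2*log(r + 1).
Then F(5) - F(4) = (2*log(3) + 7*log(2)) - (log(25)) = -2*log(5) + 2*log(3) + 7*log(2).

-2*log(5) + 2*log(3) + 7*log(2)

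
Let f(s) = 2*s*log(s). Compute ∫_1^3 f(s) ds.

-4 + 9*log(3)

Integrate by parts once (u = ln s, dv = 2*s ds).
An antiderivative is F(s) = s**2*(2*log(s) - 1)/2.
Then F(3) - F(1) = (-9/2 + 9*log(3)) - (-1/2) = -4 + 9*log(3).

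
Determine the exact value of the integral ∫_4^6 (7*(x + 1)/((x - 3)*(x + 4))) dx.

-6*log(2) + 4*log(3) + 3*log(5)

Factor the denominator: x**2 + x - 12 = (x + 4)(x - 3).
Partial fractions: 7*(x + 1)/((x - 3)*(x + 4)) = 3/(x + 4) + 4/(x - 3).
An antiderivative is F(x) = 4*log(x - 3) + 3*log(x + 4).
Then F(6) - F(4) = (3*log(2) + 4*log(3) + 3*log(5)) - (9*log(2)) = -6*log(2) + 4*log(3) + 3*log(5).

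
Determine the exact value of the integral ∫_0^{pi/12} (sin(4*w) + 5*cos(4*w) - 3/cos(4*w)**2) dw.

An antiderivative is F(w) = 5*sin(4*w)/4 - cos(4*w)/4 - 3*tan(4*w)/4.
Then F(pi/12) - F(0) = (-sqrt(3)/8 - 1/8) - (-1/4) = 1/8 - sqrt(3)/8.

1/8 - sqrt(3)/8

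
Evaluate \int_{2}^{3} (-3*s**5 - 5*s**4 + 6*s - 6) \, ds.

By the power rule, an antiderivative is F(s) = -s**6/2 - s**5 + 3*s**2 - 6*s.
Then F(3) - F(2) = (-1197/2) - (-64) = -1069/2.

-1069/2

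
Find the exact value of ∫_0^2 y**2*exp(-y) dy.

Integrate by parts twice (u = y^2, dv = exp(-y) dy).
An antiderivative is F(y) = (-y**2 - 2*y - 2)*exp(-y).
Then F(2) - F(0) = (-10*exp(-2)) - (-2) = 2 - 10*exp(-2).

2 - 10*exp(-2)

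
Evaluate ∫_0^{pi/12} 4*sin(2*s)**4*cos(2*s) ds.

1/80

Let u = sin(2*s), so du = 2*cos(2*s) ds. When s = 0, u = 0; when s = pi/12, u = 1/2.
The integral becomes 2·∫ u**4 du from 0 to 1/2, with antiderivative 2*u**5/5.
Back in s: F(s) = 2*sin(2*s)**5/5.
Then F(pi/12) - F(0) = (1/80) - (0) = 1/80.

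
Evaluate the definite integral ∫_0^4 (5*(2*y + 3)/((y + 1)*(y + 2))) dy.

Factor the denominator: y**2 + 3*y + 2 = (y + 2)(y + 1).
Partial fractions: 5*(2*y + 3)/((y + 1)*(y + 2)) = 5/(y + 2) + 5/(y + 1).
An antiderivative is F(y) = 5*log(y + 1) + 5*log(y + 2).
Then F(4) - F(0) = (5*log(2) + 5*log(3) + 5*log(5)) - (log(32)) = 5*log(3) + 5*log(5).

5*log(3) + 5*log(5)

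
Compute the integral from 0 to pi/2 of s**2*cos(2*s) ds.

-pi/4

Integrate by parts twice (u = s^2, dv = cos(2*s) ds).
An antiderivative is F(s) = s**2*sin(2*s)/2 + s*cos(2*s)/2 - sin(2*s)/4.
Then F(pi/2) - F(0) = (-pi/4) - (0) = -pi/4.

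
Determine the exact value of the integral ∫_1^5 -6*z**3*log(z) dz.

234 - 1875*log(5)/2

Integrate by parts once (u = ln z, dv = -6*z**3 dz).
An antiderivative is F(z) = -3*z**4*(4*log(z) - 1)/8.
Then F(5) - F(1) = (1875/8 - 1875*log(5)/2) - (3/8) = 234 - 1875*log(5)/2.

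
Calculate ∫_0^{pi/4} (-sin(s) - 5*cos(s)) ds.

An antiderivative is F(s) = -5*sin(s) + cos(s).
Then F(pi/4) - F(0) = (-2*sqrt(2)) - (1) = -2*sqrt(2) - 1.

-2*sqrt(2) - 1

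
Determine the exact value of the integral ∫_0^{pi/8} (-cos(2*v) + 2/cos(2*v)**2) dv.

An antiderivative is F(v) = -sin(2*v)/2 + tan(2*v).
Then F(pi/8) - F(0) = (1 - sqrt(2)/4) - (0) = 1 - sqrt(2)/4.

1 - sqrt(2)/4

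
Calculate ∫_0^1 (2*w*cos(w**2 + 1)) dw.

-sin(1) + sin(2)

Let u = w**2 + 1, so du = 2*w dw. When w = 0, u = 1; when w = 1, u = 2.
The integral becomes ∫ cos(u) du from 1 to 2, with antiderivative sin(u).
Back in w: F(w) = sin(w**2 + 1).
Then F(1) - F(0) = (sin(2)) - (sin(1)) = -sin(1) + sin(2).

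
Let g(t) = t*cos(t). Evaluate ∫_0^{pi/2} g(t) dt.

Integrate by parts once (u = t, dv = cos(t) dt).
An antiderivative is F(t) = t*sin(t) + cos(t).
Then F(pi/2) - F(0) = (pi/2) - (1) = -1 + pi/2.

-1 + pi/2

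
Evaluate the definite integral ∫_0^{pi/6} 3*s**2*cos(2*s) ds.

-3*sqrt(3)/8 + sqrt(3)*pi**2/48 + pi/8

Integrate by parts twice (u = s^2, dv = 3*cos(2*s) ds).
An antiderivative is F(s) = 3*s**2*sin(2*s)/2 + 3*s*cos(2*s)/2 - 3*sin(2*s)/4.
Then F(pi/6) - F(0) = (-3*sqrt(3)/8 + sqrt(3)*pi**2/48 + pi/8) - (0) = -3*sqrt(3)/8 + sqrt(3)*pi**2/48 + pi/8.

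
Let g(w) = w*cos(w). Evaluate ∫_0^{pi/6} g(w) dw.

-1 + pi/12 + sqrt(3)/2

Integrate by parts once (u = w, dv = cos(w) dw).
An antiderivative is F(w) = w*sin(w) + cos(w).
Then F(pi/6) - F(0) = (pi/12 + sqrt(3)/2) - (1) = -1 + pi/12 + sqrt(3)/2.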